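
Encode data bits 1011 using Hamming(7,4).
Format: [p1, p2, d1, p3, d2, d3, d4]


Parity bits: p1=0, p2=1, p3=0

0110011


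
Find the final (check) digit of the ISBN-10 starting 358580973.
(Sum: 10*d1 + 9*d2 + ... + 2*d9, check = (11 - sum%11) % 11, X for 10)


Weighted sum: 285
285 mod 11 = 10

Check digit: 1


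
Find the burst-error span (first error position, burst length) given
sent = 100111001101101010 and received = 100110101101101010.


XOR: 000001100000000000

Burst at position 5, length 2


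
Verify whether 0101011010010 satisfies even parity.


Number of 1s: 6

Yes, parity is correct (6 ones)


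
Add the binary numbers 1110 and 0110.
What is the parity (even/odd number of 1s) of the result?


1110 = 14
0110 = 6
Sum = 20 = 10100
1s count = 2

even parity (2 ones in 10100)


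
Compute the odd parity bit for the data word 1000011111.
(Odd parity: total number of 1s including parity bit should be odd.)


Number of 1s in data: 6
Parity bit: 1

1


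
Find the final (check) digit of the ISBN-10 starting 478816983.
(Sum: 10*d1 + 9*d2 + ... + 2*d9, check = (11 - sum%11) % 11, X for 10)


Weighted sum: 325
325 mod 11 = 6

Check digit: 5


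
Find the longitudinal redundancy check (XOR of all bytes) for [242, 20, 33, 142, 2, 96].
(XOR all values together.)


XOR chain: 242 ^ 20 ^ 33 ^ 142 ^ 2 ^ 96 = 43

43


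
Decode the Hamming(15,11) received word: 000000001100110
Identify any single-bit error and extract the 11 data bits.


Syndrome = 0: no error detected

Data: 00001100110 (no errors)


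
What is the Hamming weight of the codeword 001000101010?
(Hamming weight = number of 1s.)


Counting 1s in 001000101010

4


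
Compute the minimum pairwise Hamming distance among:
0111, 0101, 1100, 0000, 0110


Comparing all pairs, minimum distance: 1
Can detect 0 errors, correct 0 errors

1


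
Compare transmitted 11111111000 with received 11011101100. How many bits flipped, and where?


XOR: 00100010100

3 error(s) at position(s): 2, 6, 8


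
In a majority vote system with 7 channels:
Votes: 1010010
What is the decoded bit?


Ones: 3 out of 7
Threshold: 4

0 (3/7 voted 1)


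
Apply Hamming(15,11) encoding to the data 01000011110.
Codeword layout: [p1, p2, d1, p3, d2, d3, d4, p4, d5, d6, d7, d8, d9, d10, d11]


Parity bits: p1=1, p2=0, p3=0, p4=0

100010000011110


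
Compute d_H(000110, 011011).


XOR: 011101
Count of 1s: 4

4


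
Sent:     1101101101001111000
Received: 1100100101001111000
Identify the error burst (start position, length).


XOR: 0001001000000000000

Burst at position 3, length 4


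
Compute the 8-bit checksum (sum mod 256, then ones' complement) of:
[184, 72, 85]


Sum = 341 mod 256 = 85
Complement = 170

170


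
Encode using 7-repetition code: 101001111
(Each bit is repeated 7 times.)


Each bit -> 7 copies

111111100000001111111000000000000001111111111111111111111111111


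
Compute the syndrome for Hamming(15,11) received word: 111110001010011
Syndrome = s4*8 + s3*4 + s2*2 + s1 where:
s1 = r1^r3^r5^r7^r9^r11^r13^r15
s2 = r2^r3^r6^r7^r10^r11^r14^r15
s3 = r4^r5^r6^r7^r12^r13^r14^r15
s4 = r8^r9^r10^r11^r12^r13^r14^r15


s1=0, s2=1, s3=0, s4=0

Syndrome = 2 (error at position 2)


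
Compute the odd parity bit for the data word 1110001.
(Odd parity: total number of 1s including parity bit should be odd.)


Number of 1s in data: 4
Parity bit: 1

1


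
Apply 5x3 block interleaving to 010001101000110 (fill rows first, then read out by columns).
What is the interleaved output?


Matrix:
  010
  001
  101
  000
  110
Read columns: 001011000101100

001011000101100


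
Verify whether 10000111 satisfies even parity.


Number of 1s: 4

Yes, parity is correct (4 ones)


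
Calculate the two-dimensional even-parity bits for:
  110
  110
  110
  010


Row parities: 0001
Column parities: 100

Row P: 0001, Col P: 100, Corner: 1


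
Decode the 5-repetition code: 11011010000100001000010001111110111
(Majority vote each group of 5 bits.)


Groups: 11011, 01000, 01000, 01000, 01000, 11111, 10111
Majority votes: 1000011

1000011


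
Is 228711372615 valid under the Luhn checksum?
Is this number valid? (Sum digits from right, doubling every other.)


Luhn sum = 53
53 mod 10 = 3

Invalid (Luhn sum mod 10 = 3)


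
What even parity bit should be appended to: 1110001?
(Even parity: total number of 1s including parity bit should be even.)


Number of 1s in data: 4
Parity bit: 0

0


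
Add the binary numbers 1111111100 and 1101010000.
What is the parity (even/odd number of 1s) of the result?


1111111100 = 1020
1101010000 = 848
Sum = 1868 = 11101001100
1s count = 6

even parity (6 ones in 11101001100)


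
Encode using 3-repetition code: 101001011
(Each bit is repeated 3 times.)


Each bit -> 3 copies

111000111000000111000111111


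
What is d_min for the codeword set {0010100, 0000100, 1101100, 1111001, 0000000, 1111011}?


Comparing all pairs, minimum distance: 1
Can detect 0 errors, correct 0 errors

1


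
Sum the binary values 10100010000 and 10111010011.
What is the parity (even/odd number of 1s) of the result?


10100010000 = 1296
10111010011 = 1491
Sum = 2787 = 101011100011
1s count = 7

odd parity (7 ones in 101011100011)


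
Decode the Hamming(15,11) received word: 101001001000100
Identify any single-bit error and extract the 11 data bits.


Syndrome = 0: no error detected

Data: 10101000100 (no errors)


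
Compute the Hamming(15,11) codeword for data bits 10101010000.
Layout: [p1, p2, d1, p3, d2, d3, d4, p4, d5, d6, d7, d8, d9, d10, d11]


Parity bits: p1=1, p2=1, p3=1, p4=0

111101001010000


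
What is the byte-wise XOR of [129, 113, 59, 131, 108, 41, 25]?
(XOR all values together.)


XOR chain: 129 ^ 113 ^ 59 ^ 131 ^ 108 ^ 41 ^ 25 = 20

20


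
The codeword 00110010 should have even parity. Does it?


Number of 1s: 3

No, parity error (3 ones)


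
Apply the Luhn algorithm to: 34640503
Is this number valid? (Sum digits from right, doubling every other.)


Luhn sum = 25
25 mod 10 = 5

Invalid (Luhn sum mod 10 = 5)


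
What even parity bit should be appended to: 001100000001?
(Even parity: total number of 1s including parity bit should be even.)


Number of 1s in data: 3
Parity bit: 1

1


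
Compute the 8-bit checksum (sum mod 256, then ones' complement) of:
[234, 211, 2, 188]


Sum = 635 mod 256 = 123
Complement = 132

132


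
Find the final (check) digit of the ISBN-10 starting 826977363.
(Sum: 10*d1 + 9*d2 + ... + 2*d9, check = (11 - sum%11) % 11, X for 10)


Weighted sum: 322
322 mod 11 = 3

Check digit: 8


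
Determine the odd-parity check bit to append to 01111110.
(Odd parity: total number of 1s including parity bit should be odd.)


Number of 1s in data: 6
Parity bit: 1

1


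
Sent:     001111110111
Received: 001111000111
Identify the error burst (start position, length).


XOR: 000000110000

Burst at position 6, length 2


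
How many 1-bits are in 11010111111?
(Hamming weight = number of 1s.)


Counting 1s in 11010111111

9


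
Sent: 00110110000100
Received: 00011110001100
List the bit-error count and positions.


XOR: 00101000001000

3 error(s) at position(s): 2, 4, 10


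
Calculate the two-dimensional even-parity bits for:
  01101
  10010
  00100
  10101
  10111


Row parities: 10110
Column parities: 11001

Row P: 10110, Col P: 11001, Corner: 1


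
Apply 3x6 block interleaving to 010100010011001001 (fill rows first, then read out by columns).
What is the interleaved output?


Matrix:
  010100
  010011
  001001
Read columns: 000110001100010011

000110001100010011


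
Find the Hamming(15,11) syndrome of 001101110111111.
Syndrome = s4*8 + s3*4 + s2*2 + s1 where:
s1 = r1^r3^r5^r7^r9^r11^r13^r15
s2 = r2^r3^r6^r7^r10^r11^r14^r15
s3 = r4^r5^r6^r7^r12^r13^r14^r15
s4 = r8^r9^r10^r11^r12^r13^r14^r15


s1=1, s2=1, s3=1, s4=1

Syndrome = 15 (error at position 15)


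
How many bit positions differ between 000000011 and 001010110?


XOR: 001010101
Count of 1s: 4

4


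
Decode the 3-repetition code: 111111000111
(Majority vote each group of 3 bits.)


Groups: 111, 111, 000, 111
Majority votes: 1101

1101


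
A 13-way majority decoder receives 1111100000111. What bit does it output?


Ones: 8 out of 13
Threshold: 7

1 (8/13 voted 1)


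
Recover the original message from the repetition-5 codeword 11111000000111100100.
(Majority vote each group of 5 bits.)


Groups: 11111, 00000, 01111, 00100
Majority votes: 1010

1010


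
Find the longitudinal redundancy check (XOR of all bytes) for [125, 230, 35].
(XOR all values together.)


XOR chain: 125 ^ 230 ^ 35 = 184

184


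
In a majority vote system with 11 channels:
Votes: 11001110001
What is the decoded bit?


Ones: 6 out of 11
Threshold: 6

1 (6/11 voted 1)


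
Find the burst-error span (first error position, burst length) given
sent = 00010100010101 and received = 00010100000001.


XOR: 00000000010100

Burst at position 9, length 3


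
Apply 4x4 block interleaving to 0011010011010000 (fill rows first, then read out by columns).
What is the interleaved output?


Matrix:
  0011
  0100
  1101
  0000
Read columns: 0010011010001010

0010011010001010


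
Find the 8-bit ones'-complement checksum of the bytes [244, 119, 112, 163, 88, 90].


Sum = 816 mod 256 = 48
Complement = 207

207


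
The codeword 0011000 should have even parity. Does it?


Number of 1s: 2

Yes, parity is correct (2 ones)


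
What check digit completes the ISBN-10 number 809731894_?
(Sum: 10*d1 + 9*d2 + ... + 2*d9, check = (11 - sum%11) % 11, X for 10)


Weighted sum: 291
291 mod 11 = 5

Check digit: 6


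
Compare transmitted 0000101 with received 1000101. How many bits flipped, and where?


XOR: 1000000

1 error(s) at position(s): 0


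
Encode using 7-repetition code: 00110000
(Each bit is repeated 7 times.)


Each bit -> 7 copies

00000000000000111111111111110000000000000000000000000000


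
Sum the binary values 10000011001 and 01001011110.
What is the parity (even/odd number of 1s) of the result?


10000011001 = 1049
01001011110 = 606
Sum = 1655 = 11001110111
1s count = 8

even parity (8 ones in 11001110111)


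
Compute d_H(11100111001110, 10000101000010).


XOR: 01100010001100
Count of 1s: 5

5


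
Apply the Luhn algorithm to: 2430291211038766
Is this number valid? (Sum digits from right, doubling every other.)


Luhn sum = 60
60 mod 10 = 0

Valid (Luhn sum mod 10 = 0)


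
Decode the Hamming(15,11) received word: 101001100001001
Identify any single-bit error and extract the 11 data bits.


Syndrome = 0: no error detected

Data: 10110001001 (no errors)


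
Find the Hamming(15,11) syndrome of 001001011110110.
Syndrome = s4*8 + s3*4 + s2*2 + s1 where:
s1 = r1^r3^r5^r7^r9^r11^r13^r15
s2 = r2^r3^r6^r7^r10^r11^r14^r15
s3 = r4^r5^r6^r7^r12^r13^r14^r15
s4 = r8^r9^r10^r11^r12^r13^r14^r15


s1=0, s2=1, s3=1, s4=0

Syndrome = 6 (error at position 6)


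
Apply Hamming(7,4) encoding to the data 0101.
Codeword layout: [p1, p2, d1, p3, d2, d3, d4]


Parity bits: p1=0, p2=1, p3=0

0100101


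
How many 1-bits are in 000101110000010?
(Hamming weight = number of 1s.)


Counting 1s in 000101110000010

5


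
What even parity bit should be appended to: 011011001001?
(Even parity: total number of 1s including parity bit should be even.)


Number of 1s in data: 6
Parity bit: 0

0


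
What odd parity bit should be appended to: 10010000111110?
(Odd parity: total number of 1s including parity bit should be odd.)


Number of 1s in data: 7
Parity bit: 0

0


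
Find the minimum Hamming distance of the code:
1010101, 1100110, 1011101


Comparing all pairs, minimum distance: 1
Can detect 0 errors, correct 0 errors

1


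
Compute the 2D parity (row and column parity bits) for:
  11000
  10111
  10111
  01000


Row parities: 0001
Column parities: 10000

Row P: 0001, Col P: 10000, Corner: 1


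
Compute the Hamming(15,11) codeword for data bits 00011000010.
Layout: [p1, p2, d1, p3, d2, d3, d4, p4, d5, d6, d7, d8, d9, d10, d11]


Parity bits: p1=0, p2=0, p3=0, p4=0

000000101000010


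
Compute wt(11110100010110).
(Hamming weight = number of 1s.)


Counting 1s in 11110100010110

8


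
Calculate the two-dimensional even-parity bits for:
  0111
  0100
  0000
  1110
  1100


Row parities: 11010
Column parities: 0001

Row P: 11010, Col P: 0001, Corner: 1


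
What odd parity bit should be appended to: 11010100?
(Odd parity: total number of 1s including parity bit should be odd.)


Number of 1s in data: 4
Parity bit: 1

1


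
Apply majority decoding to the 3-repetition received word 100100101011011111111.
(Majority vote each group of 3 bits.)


Groups: 100, 100, 101, 011, 011, 111, 111
Majority votes: 0011111

0011111


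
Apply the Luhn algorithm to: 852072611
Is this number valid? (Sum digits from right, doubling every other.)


Luhn sum = 31
31 mod 10 = 1

Invalid (Luhn sum mod 10 = 1)


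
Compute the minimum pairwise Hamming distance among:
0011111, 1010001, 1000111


Comparing all pairs, minimum distance: 3
Can detect 2 errors, correct 1 errors

3


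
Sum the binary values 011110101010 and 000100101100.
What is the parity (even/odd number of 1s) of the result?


011110101010 = 1962
000100101100 = 300
Sum = 2262 = 100011010110
1s count = 6

even parity (6 ones in 100011010110)


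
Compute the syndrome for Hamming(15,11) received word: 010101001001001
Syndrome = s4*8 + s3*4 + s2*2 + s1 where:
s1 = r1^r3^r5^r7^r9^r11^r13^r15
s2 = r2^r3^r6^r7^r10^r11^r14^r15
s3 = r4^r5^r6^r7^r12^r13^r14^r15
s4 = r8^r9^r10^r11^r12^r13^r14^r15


s1=0, s2=1, s3=0, s4=1

Syndrome = 10 (error at position 10)


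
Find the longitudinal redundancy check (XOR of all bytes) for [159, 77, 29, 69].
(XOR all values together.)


XOR chain: 159 ^ 77 ^ 29 ^ 69 = 138

138


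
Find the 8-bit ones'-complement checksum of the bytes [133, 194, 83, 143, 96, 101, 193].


Sum = 943 mod 256 = 175
Complement = 80

80


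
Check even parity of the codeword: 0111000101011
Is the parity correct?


Number of 1s: 7

No, parity error (7 ones)


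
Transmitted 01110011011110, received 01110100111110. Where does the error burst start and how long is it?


XOR: 00000111100000

Burst at position 5, length 4


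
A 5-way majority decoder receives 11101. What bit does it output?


Ones: 4 out of 5
Threshold: 3

1 (4/5 voted 1)


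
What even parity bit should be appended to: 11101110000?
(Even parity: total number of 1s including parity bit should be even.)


Number of 1s in data: 6
Parity bit: 0

0


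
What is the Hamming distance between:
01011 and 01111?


XOR: 00100
Count of 1s: 1

1


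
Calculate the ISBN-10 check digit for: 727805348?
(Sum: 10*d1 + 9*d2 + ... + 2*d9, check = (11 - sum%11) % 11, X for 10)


Weighted sum: 265
265 mod 11 = 1

Check digit: X


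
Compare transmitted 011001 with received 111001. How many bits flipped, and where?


XOR: 100000

1 error(s) at position(s): 0


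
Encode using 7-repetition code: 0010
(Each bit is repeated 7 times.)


Each bit -> 7 copies

0000000000000011111110000000


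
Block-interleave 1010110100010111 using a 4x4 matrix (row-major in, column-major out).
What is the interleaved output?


Matrix:
  1010
  1101
  0001
  0111
Read columns: 1100010110010111

1100010110010111


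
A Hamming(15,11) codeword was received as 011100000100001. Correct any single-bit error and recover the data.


Syndrome = 0: no error detected

Data: 10000100001 (no errors)


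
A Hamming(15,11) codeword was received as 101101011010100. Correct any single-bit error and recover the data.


Syndrome = 7: error at position 7

Data: 10111010100 (corrected bit 7)


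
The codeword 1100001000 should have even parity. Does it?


Number of 1s: 3

No, parity error (3 ones)


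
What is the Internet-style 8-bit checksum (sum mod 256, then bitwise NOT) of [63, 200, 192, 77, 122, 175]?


Sum = 829 mod 256 = 61
Complement = 194

194


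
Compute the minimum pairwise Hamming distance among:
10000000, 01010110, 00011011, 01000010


Comparing all pairs, minimum distance: 2
Can detect 1 errors, correct 0 errors

2


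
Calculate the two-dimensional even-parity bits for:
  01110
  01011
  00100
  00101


Row parities: 1110
Column parities: 00100

Row P: 1110, Col P: 00100, Corner: 1


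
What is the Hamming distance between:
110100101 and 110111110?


XOR: 000011011
Count of 1s: 4

4


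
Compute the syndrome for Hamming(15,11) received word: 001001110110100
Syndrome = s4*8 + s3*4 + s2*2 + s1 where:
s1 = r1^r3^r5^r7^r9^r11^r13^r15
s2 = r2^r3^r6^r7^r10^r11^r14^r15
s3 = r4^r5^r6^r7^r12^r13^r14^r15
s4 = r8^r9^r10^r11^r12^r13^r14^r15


s1=0, s2=1, s3=1, s4=0

Syndrome = 6 (error at position 6)


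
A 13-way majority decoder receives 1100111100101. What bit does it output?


Ones: 8 out of 13
Threshold: 7

1 (8/13 voted 1)


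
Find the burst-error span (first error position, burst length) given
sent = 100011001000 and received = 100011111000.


XOR: 000000110000

Burst at position 6, length 2


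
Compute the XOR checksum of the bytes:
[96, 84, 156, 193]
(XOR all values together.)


XOR chain: 96 ^ 84 ^ 156 ^ 193 = 105

105


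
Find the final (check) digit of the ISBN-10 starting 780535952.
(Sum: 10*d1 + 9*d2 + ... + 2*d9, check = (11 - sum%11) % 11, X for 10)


Weighted sum: 275
275 mod 11 = 0

Check digit: 0


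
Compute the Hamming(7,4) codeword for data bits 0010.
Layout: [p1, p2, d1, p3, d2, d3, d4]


Parity bits: p1=0, p2=1, p3=1

0101010


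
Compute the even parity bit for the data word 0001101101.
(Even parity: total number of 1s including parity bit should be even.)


Number of 1s in data: 5
Parity bit: 1

1


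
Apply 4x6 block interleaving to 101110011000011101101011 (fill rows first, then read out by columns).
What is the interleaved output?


Matrix:
  101110
  011000
  011101
  101011
Read columns: 100101101111101010010011

100101101111101010010011


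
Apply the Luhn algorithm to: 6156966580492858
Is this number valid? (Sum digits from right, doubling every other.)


Luhn sum = 79
79 mod 10 = 9

Invalid (Luhn sum mod 10 = 9)


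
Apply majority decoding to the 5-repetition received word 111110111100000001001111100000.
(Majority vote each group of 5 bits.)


Groups: 11111, 01111, 00000, 00100, 11111, 00000
Majority votes: 110010

110010


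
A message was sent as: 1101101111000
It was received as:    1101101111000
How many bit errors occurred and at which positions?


XOR: 0000000000000

0 errors (received matches sent)


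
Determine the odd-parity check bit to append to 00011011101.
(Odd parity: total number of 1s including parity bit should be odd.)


Number of 1s in data: 6
Parity bit: 1

1


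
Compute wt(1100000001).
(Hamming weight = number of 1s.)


Counting 1s in 1100000001

3


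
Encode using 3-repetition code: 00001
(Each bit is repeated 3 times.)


Each bit -> 3 copies

000000000000111


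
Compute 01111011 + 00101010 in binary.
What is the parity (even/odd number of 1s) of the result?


01111011 = 123
00101010 = 42
Sum = 165 = 10100101
1s count = 4

even parity (4 ones in 10100101)


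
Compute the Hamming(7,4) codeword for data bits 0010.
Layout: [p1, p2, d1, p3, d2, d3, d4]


Parity bits: p1=0, p2=1, p3=1

0101010


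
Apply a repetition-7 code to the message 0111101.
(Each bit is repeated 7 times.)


Each bit -> 7 copies

0000000111111111111111111111111111100000001111111


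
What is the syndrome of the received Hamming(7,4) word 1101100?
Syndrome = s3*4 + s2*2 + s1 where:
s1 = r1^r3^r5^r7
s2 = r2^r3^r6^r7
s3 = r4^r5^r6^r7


s1=0, s2=1, s3=0

Syndrome = 2 (error at position 2)


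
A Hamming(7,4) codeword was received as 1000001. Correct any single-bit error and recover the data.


Syndrome = 6: error at position 6

Data: 0011 (corrected bit 6)


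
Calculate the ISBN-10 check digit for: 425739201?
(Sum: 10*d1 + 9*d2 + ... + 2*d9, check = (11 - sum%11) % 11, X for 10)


Weighted sum: 220
220 mod 11 = 0

Check digit: 0


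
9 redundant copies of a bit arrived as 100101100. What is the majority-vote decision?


Ones: 4 out of 9
Threshold: 5

0 (4/9 voted 1)


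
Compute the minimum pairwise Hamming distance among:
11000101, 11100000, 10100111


Comparing all pairs, minimum distance: 3
Can detect 2 errors, correct 1 errors

3


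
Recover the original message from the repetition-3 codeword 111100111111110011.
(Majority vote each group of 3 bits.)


Groups: 111, 100, 111, 111, 110, 011
Majority votes: 101111

101111


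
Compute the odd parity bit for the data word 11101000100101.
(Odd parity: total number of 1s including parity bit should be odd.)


Number of 1s in data: 7
Parity bit: 0

0


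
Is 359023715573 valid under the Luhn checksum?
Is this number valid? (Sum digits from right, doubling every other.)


Luhn sum = 47
47 mod 10 = 7

Invalid (Luhn sum mod 10 = 7)


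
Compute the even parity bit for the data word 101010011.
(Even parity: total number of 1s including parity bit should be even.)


Number of 1s in data: 5
Parity bit: 1

1


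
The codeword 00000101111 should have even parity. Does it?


Number of 1s: 5

No, parity error (5 ones)


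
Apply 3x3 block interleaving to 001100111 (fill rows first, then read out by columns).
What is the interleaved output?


Matrix:
  001
  100
  111
Read columns: 011001101

011001101


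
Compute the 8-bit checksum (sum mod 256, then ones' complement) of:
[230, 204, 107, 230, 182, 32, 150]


Sum = 1135 mod 256 = 111
Complement = 144

144


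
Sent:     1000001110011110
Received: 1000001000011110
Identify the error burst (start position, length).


XOR: 0000000110000000

Burst at position 7, length 2


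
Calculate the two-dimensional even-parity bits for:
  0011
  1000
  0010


Row parities: 011
Column parities: 1001

Row P: 011, Col P: 1001, Corner: 0


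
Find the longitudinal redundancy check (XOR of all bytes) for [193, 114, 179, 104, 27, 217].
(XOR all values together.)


XOR chain: 193 ^ 114 ^ 179 ^ 104 ^ 27 ^ 217 = 170

170


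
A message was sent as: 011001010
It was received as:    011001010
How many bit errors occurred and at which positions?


XOR: 000000000

0 errors (received matches sent)


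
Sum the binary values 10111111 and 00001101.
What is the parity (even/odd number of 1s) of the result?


10111111 = 191
00001101 = 13
Sum = 204 = 11001100
1s count = 4

even parity (4 ones in 11001100)


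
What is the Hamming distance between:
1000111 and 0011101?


XOR: 1011010
Count of 1s: 4

4


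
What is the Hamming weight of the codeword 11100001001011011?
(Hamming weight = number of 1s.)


Counting 1s in 11100001001011011

9


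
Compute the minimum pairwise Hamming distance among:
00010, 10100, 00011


Comparing all pairs, minimum distance: 1
Can detect 0 errors, correct 0 errors

1


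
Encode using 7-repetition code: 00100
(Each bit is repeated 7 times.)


Each bit -> 7 copies

00000000000000111111100000000000000


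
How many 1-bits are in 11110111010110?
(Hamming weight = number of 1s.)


Counting 1s in 11110111010110

10


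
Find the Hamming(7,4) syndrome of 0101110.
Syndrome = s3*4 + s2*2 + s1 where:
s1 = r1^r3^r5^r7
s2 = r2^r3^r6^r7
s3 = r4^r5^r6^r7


s1=1, s2=0, s3=1

Syndrome = 5 (error at position 5)


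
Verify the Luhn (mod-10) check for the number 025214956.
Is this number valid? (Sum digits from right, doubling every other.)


Luhn sum = 38
38 mod 10 = 8

Invalid (Luhn sum mod 10 = 8)


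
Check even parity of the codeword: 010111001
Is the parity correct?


Number of 1s: 5

No, parity error (5 ones)


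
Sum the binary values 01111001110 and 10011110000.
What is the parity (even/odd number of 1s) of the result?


01111001110 = 974
10011110000 = 1264
Sum = 2238 = 100010111110
1s count = 7

odd parity (7 ones in 100010111110)


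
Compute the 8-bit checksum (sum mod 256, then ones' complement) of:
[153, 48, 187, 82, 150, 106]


Sum = 726 mod 256 = 214
Complement = 41

41


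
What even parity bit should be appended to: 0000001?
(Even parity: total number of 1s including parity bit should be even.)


Number of 1s in data: 1
Parity bit: 1

1


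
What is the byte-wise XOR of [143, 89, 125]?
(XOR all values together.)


XOR chain: 143 ^ 89 ^ 125 = 171

171


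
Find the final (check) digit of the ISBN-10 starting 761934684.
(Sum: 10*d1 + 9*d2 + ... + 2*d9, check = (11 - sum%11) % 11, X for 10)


Weighted sum: 289
289 mod 11 = 3

Check digit: 8


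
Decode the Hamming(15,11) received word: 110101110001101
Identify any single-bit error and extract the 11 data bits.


Syndrome = 0: no error detected

Data: 00110001101 (no errors)


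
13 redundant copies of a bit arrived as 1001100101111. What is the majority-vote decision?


Ones: 8 out of 13
Threshold: 7

1 (8/13 voted 1)


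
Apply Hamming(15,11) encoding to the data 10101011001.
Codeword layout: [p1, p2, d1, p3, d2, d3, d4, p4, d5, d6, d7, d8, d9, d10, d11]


Parity bits: p1=0, p2=0, p3=1, p4=0

001101001011001


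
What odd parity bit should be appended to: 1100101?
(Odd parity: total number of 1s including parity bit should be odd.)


Number of 1s in data: 4
Parity bit: 1

1


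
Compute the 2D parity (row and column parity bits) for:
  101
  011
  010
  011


Row parities: 0010
Column parities: 111

Row P: 0010, Col P: 111, Corner: 1


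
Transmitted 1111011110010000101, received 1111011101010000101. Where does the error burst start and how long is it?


XOR: 0000000011000000000

Burst at position 8, length 2


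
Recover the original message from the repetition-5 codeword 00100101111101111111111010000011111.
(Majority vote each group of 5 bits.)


Groups: 00100, 10111, 11011, 11111, 11101, 00000, 11111
Majority votes: 0111101

0111101


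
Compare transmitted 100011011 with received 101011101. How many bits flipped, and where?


XOR: 001000110

3 error(s) at position(s): 2, 6, 7


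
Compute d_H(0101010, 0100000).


XOR: 0001010
Count of 1s: 2

2


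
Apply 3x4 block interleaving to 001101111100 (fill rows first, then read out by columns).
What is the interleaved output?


Matrix:
  0011
  0111
  1100
Read columns: 001011110110

001011110110


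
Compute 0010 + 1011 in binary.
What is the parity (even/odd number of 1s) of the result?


0010 = 2
1011 = 11
Sum = 13 = 1101
1s count = 3

odd parity (3 ones in 1101)


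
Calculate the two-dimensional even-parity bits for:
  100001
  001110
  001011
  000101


Row parities: 0110
Column parities: 100001

Row P: 0110, Col P: 100001, Corner: 0


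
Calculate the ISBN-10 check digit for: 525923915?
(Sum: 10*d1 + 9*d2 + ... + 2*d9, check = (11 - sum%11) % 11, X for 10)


Weighted sum: 247
247 mod 11 = 5

Check digit: 6


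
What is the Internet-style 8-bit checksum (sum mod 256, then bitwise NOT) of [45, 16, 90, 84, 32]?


Sum = 267 mod 256 = 11
Complement = 244

244


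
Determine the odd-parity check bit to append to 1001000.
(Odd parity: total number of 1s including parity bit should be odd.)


Number of 1s in data: 2
Parity bit: 1

1


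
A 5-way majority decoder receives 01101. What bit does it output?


Ones: 3 out of 5
Threshold: 3

1 (3/5 voted 1)


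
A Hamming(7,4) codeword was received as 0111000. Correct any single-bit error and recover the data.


Syndrome = 5: error at position 5

Data: 1100 (corrected bit 5)


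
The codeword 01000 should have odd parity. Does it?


Number of 1s: 1

Yes, parity is correct (1 ones)


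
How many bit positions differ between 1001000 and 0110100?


XOR: 1111100
Count of 1s: 5

5


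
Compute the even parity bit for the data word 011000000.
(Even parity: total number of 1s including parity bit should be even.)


Number of 1s in data: 2
Parity bit: 0

0


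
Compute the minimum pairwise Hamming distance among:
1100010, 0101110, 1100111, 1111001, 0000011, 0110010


Comparing all pairs, minimum distance: 2
Can detect 1 errors, correct 0 errors

2


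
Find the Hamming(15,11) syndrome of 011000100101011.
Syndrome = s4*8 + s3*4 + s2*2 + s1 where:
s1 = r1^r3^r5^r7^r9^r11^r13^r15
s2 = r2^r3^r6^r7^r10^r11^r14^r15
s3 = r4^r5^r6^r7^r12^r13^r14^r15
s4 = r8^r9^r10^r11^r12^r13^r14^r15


s1=1, s2=0, s3=0, s4=0

Syndrome = 1 (error at position 1)


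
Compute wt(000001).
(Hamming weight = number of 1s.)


Counting 1s in 000001

1


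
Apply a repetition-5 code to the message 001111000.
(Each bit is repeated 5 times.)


Each bit -> 5 copies

000000000011111111111111111111000000000000000


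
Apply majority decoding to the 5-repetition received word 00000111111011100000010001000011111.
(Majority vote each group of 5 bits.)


Groups: 00000, 11111, 10111, 00000, 01000, 10000, 11111
Majority votes: 0110001

0110001


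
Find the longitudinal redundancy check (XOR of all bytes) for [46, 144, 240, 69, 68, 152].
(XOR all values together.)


XOR chain: 46 ^ 144 ^ 240 ^ 69 ^ 68 ^ 152 = 215

215


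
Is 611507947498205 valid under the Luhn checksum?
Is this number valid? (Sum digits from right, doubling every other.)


Luhn sum = 70
70 mod 10 = 0

Valid (Luhn sum mod 10 = 0)


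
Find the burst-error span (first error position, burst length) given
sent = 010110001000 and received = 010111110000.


XOR: 000001111000

Burst at position 5, length 4


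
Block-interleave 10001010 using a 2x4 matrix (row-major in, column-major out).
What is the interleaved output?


Matrix:
  1000
  1010
Read columns: 11000100

11000100


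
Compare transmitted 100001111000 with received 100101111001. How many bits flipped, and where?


XOR: 000100000001

2 error(s) at position(s): 3, 11


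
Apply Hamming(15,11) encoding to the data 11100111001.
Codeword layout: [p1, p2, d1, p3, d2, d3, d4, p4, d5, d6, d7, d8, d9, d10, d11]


Parity bits: p1=0, p2=1, p3=0, p4=0

011011000111001


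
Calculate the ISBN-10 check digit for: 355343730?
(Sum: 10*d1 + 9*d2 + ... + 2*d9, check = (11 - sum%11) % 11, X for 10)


Weighted sum: 212
212 mod 11 = 3

Check digit: 8


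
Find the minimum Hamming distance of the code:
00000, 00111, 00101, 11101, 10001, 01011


Comparing all pairs, minimum distance: 1
Can detect 0 errors, correct 0 errors

1


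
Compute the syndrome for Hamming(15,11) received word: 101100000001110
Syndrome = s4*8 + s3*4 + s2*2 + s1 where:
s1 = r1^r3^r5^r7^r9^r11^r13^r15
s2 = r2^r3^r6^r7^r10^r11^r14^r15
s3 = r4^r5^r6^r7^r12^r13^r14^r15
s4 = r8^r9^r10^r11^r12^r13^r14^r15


s1=1, s2=0, s3=0, s4=1

Syndrome = 9 (error at position 9)


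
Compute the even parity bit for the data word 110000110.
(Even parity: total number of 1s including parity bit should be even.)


Number of 1s in data: 4
Parity bit: 0

0


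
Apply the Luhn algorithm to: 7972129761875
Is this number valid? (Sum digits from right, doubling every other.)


Luhn sum = 72
72 mod 10 = 2

Invalid (Luhn sum mod 10 = 2)


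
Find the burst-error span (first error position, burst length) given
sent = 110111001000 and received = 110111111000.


XOR: 000000110000

Burst at position 6, length 2


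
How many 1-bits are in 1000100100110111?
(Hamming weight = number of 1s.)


Counting 1s in 1000100100110111

8


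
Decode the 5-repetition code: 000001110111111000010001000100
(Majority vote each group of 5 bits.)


Groups: 00000, 11101, 11111, 00001, 00010, 00100
Majority votes: 011000

011000


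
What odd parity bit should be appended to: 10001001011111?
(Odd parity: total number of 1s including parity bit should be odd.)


Number of 1s in data: 8
Parity bit: 1

1


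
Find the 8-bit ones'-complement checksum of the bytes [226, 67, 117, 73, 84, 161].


Sum = 728 mod 256 = 216
Complement = 39

39


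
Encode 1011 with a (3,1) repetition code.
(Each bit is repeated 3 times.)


Each bit -> 3 copies

111000111111


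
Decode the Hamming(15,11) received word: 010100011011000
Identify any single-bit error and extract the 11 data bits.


Syndrome = 0: no error detected

Data: 00001011000 (no errors)


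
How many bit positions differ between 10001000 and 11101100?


XOR: 01100100
Count of 1s: 3

3


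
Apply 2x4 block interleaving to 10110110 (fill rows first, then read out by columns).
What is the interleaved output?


Matrix:
  1011
  0110
Read columns: 10011110

10011110


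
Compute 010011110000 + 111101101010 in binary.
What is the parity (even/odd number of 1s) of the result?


010011110000 = 1264
111101101010 = 3946
Sum = 5210 = 1010001011010
1s count = 6

even parity (6 ones in 1010001011010)


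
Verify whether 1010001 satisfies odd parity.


Number of 1s: 3

Yes, parity is correct (3 ones)


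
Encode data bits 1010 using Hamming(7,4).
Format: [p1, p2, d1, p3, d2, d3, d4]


Parity bits: p1=1, p2=0, p3=1

1011010


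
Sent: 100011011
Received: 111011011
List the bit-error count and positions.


XOR: 011000000

2 error(s) at position(s): 1, 2


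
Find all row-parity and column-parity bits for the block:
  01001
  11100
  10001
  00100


Row parities: 0101
Column parities: 00000

Row P: 0101, Col P: 00000, Corner: 0


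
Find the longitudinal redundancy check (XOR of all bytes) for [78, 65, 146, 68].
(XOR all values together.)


XOR chain: 78 ^ 65 ^ 146 ^ 68 = 217

217


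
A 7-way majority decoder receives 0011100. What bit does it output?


Ones: 3 out of 7
Threshold: 4

0 (3/7 voted 1)


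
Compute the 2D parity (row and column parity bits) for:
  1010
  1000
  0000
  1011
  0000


Row parities: 01010
Column parities: 1001

Row P: 01010, Col P: 1001, Corner: 0


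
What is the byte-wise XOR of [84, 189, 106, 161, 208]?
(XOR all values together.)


XOR chain: 84 ^ 189 ^ 106 ^ 161 ^ 208 = 242

242


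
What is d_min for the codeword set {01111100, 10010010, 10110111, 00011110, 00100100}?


Comparing all pairs, minimum distance: 3
Can detect 2 errors, correct 1 errors

3


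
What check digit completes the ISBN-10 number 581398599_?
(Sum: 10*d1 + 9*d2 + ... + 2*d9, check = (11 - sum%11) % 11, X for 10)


Weighted sum: 310
310 mod 11 = 2

Check digit: 9


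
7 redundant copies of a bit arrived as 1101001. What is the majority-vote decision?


Ones: 4 out of 7
Threshold: 4

1 (4/7 voted 1)


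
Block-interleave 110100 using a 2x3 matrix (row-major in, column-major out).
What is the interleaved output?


Matrix:
  110
  100
Read columns: 111000

111000


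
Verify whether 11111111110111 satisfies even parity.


Number of 1s: 13

No, parity error (13 ones)


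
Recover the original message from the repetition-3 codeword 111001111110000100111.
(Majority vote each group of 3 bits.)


Groups: 111, 001, 111, 110, 000, 100, 111
Majority votes: 1011001

1011001


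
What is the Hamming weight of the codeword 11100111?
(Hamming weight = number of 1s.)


Counting 1s in 11100111

6


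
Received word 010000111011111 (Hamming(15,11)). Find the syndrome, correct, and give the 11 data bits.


Syndrome = 15: error at position 15

Data: 00011011110 (corrected bit 15)


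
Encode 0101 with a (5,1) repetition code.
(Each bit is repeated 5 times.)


Each bit -> 5 copies

00000111110000011111


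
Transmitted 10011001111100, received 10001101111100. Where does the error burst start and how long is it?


XOR: 00010100000000

Burst at position 3, length 3


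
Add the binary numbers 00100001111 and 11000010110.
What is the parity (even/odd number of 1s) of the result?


00100001111 = 271
11000010110 = 1558
Sum = 1829 = 11100100101
1s count = 6

even parity (6 ones in 11100100101)


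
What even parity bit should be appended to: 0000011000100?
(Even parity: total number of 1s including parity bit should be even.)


Number of 1s in data: 3
Parity bit: 1

1


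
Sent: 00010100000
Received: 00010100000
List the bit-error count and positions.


XOR: 00000000000

0 errors (received matches sent)


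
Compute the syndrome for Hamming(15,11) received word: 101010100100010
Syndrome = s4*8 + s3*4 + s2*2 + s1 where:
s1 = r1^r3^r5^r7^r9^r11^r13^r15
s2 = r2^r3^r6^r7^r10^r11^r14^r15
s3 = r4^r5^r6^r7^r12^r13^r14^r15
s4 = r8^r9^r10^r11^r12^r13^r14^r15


s1=0, s2=0, s3=1, s4=0

Syndrome = 4 (error at position 4)


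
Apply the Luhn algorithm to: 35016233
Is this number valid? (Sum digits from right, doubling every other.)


Luhn sum = 26
26 mod 10 = 6

Invalid (Luhn sum mod 10 = 6)


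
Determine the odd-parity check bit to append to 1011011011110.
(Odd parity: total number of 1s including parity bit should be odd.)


Number of 1s in data: 9
Parity bit: 0

0


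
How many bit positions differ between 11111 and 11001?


XOR: 00110
Count of 1s: 2

2


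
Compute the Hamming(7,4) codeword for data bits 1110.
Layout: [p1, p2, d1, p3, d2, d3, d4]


Parity bits: p1=0, p2=0, p3=0

0010110


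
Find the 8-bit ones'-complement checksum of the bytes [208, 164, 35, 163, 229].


Sum = 799 mod 256 = 31
Complement = 224

224


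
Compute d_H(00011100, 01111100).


XOR: 01100000
Count of 1s: 2

2


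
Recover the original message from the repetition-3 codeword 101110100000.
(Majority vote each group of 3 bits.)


Groups: 101, 110, 100, 000
Majority votes: 1100

1100


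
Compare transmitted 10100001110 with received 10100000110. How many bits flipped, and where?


XOR: 00000001000

1 error(s) at position(s): 7


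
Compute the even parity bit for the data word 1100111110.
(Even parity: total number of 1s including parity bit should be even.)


Number of 1s in data: 7
Parity bit: 1

1


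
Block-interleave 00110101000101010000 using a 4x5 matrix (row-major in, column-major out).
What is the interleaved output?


Matrix:
  00110
  10100
  01010
  10000
Read columns: 01010010110010100000

01010010110010100000


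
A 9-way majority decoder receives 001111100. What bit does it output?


Ones: 5 out of 9
Threshold: 5

1 (5/9 voted 1)


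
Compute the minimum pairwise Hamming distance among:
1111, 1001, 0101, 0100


Comparing all pairs, minimum distance: 1
Can detect 0 errors, correct 0 errors

1


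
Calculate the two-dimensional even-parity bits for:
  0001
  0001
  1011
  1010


Row parities: 1110
Column parities: 0001

Row P: 1110, Col P: 0001, Corner: 1


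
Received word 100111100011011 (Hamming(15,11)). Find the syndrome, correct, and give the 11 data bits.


Syndrome = 7: error at position 7

Data: 01100011011 (corrected bit 7)


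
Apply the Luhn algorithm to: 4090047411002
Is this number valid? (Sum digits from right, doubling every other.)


Luhn sum = 41
41 mod 10 = 1

Invalid (Luhn sum mod 10 = 1)


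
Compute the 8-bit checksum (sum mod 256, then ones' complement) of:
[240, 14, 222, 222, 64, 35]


Sum = 797 mod 256 = 29
Complement = 226

226


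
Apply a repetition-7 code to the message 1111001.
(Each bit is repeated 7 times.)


Each bit -> 7 copies

1111111111111111111111111111000000000000001111111
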